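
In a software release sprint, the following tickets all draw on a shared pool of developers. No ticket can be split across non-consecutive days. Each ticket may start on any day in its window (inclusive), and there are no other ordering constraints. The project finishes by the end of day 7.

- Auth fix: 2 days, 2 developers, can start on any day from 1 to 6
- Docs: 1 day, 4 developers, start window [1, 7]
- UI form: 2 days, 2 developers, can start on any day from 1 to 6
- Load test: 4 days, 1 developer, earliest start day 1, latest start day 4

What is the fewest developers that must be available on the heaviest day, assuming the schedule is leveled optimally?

Early-start (Auth fix@1, Docs@1, UI form@1, Load test@1) gives peak 9: d1:9  d2:5  d3:1  d4:1  d5:0  d6:0  d7:0.
Shift Docs→3, Load test→4.
Schedule Auth fix@1, Docs@3, UI form@1, Load test@4: d1:4  d2:4  d3:4  d4:1  d5:1  d6:1  d7:1 — peak 4.

4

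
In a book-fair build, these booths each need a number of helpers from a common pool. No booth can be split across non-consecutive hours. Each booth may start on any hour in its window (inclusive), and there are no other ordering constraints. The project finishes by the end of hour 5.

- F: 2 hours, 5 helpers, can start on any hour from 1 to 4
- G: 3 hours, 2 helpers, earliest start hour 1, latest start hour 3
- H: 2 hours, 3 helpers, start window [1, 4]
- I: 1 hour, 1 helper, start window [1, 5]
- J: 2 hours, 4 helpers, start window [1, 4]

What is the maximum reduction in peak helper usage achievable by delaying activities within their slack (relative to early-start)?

Early-start peak: h1:15  h2:14  h3:2  h4:0  h5:0 ⇒ 15.
Leveled (F@1, G@1, H@3, I@3, J@4): h1:7  h2:7  h3:6  h4:7  h5:4 ⇒ 7.
Reduction 15 − 7 = 8.

8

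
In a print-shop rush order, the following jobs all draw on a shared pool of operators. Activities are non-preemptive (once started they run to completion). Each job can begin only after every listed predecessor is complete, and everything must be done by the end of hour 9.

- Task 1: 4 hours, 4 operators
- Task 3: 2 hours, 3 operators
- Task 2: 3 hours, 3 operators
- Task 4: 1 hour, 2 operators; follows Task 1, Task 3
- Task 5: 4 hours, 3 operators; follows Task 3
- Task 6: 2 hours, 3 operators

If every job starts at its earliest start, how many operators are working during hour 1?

13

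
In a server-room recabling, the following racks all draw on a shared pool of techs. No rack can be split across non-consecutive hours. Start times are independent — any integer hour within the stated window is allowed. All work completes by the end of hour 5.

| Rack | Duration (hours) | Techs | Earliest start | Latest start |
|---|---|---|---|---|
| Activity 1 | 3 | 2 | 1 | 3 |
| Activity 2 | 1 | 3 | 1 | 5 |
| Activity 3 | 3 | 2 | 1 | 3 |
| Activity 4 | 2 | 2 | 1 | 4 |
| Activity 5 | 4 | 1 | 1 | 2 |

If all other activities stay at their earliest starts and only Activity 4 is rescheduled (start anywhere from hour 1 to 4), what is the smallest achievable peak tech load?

8

Activity 4@1: h1:10  h2:7  h3:5  h4:1  h5:0 → peak 10
Activity 4@2: h1:8  h2:7  h3:7  h4:1  h5:0 → peak 8
Activity 4@3: h1:8  h2:5  h3:7  h4:3  h5:0 → peak 8
Activity 4@4: h1:8  h2:5  h3:5  h4:3  h5:2 → peak 8
Best is Activity 4@2, peak 8.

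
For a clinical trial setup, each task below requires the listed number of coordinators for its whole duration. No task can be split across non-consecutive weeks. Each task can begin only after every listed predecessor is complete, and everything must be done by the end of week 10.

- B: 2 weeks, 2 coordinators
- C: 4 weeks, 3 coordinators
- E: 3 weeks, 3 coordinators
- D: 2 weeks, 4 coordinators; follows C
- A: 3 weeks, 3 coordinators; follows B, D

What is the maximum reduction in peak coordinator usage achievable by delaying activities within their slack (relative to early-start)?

2

Early-start peak: w1:8  w2:8  w3:6  w4:3  w5:4  w6:4  w7:3  w8:3  w9:3  w10:0 ⇒ 8.
Leveled (B@1, C@1, E@3, D@6, A@8): w1:5  w2:5  w3:6  w4:6  w5:3  w6:4  w7:4  w8:3  w9:3  w10:3 ⇒ 6.
Reduction 8 − 6 = 2.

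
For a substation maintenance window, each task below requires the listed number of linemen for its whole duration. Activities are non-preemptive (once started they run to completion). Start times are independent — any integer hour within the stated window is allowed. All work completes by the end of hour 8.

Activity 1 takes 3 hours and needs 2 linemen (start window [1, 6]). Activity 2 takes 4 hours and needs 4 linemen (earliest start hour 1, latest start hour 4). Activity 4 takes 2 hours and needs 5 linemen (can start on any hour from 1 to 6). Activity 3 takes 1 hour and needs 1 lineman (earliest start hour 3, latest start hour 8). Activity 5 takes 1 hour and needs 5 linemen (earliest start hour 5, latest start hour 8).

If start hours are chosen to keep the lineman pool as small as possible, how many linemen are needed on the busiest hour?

Early-start (Activity 1@1, Activity 2@1, Activity 4@1, Activity 3@3, Activity 5@5) gives peak 11: h1:11  h2:11  h3:7  h4:4  h5:5  h6:0  h7:0  h8:0.
Shift Activity 4→5, Activity 3→4, Activity 5→7.
Schedule Activity 1@1, Activity 2@1, Activity 4@5, Activity 3@4, Activity 5@7: h1:6  h2:6  h3:6  h4:5  h5:5  h6:5  h7:5  h8:0 — peak 6.

6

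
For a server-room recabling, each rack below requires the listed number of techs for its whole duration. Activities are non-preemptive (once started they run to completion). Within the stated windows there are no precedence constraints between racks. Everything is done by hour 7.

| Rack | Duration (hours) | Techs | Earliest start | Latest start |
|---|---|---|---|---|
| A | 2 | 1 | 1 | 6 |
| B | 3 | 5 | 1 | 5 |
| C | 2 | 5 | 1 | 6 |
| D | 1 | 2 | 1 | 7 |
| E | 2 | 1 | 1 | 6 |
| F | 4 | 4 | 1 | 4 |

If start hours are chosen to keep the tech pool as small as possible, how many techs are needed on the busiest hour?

Early-start (A@1, B@1, C@1, D@1, E@1, F@1) gives peak 18: h1:18  h2:16  h3:9  h4:4  h5:0  h6:0  h7:0.
Shift C→4, F→3.
Schedule A@1, B@1, C@4, D@1, E@1, F@3: h1:9  h2:7  h3:9  h4:9  h5:9  h6:4  h7:0 — peak 9.

9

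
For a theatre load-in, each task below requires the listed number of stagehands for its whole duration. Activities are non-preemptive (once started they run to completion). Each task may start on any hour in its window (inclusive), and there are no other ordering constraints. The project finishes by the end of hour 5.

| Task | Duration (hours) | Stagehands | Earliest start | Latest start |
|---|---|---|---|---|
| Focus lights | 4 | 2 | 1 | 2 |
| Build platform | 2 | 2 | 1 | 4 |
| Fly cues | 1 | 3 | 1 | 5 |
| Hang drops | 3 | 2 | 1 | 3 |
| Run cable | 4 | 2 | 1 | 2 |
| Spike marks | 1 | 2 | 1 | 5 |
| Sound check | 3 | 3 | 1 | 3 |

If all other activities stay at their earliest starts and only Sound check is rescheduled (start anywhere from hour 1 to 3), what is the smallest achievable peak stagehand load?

Sound check@1: h1:16  h2:11  h3:9  h4:4  h5:0 → peak 16
Sound check@2: h1:13  h2:11  h3:9  h4:7  h5:0 → peak 13
Sound check@3: h1:13  h2:8  h3:9  h4:7  h5:3 → peak 13
Best is Sound check@2, peak 13.

13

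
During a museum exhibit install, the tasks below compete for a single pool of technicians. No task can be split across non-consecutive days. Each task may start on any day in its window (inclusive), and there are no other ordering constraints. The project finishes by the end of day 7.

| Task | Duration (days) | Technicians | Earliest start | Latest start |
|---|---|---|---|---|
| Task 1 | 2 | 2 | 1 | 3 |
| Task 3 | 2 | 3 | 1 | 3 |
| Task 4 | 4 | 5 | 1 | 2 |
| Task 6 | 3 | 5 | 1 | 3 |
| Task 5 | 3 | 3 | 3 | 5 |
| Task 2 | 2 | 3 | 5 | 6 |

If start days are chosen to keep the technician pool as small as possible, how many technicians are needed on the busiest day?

10

Early-start (Task 1@1, Task 3@1, Task 4@1, Task 6@1, Task 5@3, Task 2@5) gives peak 15: d1:15  d2:15  d3:13  d4:8  d5:6  d6:3  d7:0.
Shift Task 6→3, Task 5→5, Task 2→6.
Schedule Task 1@1, Task 3@1, Task 4@1, Task 6@3, Task 5@5, Task 2@6: d1:10  d2:10  d3:10  d4:10  d5:8  d6:6  d7:6 — peak 10.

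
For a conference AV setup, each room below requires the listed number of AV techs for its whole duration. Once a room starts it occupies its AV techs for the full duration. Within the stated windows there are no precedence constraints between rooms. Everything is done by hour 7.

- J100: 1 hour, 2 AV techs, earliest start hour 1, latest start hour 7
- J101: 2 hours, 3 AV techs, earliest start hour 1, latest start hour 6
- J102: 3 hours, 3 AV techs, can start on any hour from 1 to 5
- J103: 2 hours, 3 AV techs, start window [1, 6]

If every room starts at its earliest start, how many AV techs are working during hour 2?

9

At early start, hour 2 has: J101, J102, J103.
Demand: 3 + 3 + 3 = 9.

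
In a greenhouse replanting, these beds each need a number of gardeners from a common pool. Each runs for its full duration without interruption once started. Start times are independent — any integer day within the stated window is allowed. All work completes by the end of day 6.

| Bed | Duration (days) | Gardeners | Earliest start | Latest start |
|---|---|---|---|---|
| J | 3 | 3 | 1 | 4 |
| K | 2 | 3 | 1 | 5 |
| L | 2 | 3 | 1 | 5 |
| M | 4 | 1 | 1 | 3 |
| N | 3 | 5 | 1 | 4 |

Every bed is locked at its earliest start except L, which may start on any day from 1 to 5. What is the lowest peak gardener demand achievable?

12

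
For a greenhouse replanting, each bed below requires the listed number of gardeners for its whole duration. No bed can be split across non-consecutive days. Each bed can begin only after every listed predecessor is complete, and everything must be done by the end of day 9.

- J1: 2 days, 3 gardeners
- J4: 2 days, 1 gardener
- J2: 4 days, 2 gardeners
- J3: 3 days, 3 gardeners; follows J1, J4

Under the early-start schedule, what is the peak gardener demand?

Early-start schedule: J1@1, J4@1, J2@1, J3@3.
Load per day: day 1: 6, day 2: 6, day 3: 5, day 4: 5, day 5: 3, day 6: 0, day 7: 0, day 8: 0, day 9: 0.
Peak is 6.

6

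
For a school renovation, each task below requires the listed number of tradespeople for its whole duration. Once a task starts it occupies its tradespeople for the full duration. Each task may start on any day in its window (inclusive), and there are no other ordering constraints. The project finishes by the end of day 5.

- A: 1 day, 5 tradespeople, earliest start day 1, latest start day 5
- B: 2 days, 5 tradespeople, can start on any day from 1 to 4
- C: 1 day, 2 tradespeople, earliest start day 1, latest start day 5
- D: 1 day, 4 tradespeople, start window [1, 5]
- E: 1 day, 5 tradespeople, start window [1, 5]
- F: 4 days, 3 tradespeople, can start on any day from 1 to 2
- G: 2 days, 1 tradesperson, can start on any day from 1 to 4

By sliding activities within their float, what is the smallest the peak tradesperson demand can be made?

8

Early-start (A@1, B@1, C@1, D@1, E@1, F@1, G@1) gives peak 25: d1:25  d2:9  d3:3  d4:3  d5:0.
Shift B→2, C→5, D→4, E→5, G→4.
Schedule A@1, B@2, C@5, D@4, E@5, F@1, G@4: d1:8  d2:8  d3:8  d4:8  d5:8 — peak 8.
Total tradesperson-days = 40 over 5 days ⇒ peak ≥ ⌈40/5⌉ = 8, so 8 is optimal.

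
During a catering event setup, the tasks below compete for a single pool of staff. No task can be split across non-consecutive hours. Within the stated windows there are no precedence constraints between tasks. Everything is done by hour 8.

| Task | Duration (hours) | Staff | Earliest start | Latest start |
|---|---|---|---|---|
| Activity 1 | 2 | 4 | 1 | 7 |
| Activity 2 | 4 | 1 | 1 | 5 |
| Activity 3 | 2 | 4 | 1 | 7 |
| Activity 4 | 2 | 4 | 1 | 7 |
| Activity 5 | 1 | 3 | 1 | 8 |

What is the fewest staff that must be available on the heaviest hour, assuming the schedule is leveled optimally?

5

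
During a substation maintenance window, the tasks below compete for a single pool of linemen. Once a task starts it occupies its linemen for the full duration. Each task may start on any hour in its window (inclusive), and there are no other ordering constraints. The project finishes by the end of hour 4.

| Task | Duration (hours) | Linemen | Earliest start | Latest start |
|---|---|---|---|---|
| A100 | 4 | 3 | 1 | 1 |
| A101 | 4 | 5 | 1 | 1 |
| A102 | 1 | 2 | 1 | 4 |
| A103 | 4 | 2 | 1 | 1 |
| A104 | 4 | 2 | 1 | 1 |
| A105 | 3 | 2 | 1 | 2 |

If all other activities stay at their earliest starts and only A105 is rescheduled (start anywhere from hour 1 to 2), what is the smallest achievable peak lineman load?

14

A105@1: h1:16  h2:14  h3:14  h4:12 → peak 16
A105@2: h1:14  h2:14  h3:14  h4:14 → peak 14
Best is A105@2, peak 14.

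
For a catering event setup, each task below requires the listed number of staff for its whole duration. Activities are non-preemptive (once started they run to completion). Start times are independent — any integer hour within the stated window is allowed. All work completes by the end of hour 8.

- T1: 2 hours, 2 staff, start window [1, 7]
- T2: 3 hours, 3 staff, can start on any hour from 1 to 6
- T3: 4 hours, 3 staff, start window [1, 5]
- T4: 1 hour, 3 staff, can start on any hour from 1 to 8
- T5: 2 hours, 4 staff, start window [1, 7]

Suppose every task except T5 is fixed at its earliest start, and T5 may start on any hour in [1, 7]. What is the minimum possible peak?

11

T5@1: h1:15  h2:12  h3:6  h4:3  h5:0  h6:0  h7:0  h8:0 → peak 15
T5@2: h1:11  h2:12  h3:10  h4:3  h5:0  h6:0  h7:0  h8:0 → peak 12
T5@3: h1:11  h2:8  h3:10  h4:7  h5:0  h6:0  h7:0  h8:0 → peak 11
T5@4: h1:11  h2:8  h3:6  h4:7  h5:4  h6:0  h7:0  h8:0 → peak 11
T5@5: h1:11  h2:8  h3:6  h4:3  h5:4  h6:4  h7:0  h8:0 → peak 11
T5@6: h1:11  h2:8  h3:6  h4:3  h5:0  h6:4  h7:4  h8:0 → peak 11
T5@7: h1:11  h2:8  h3:6  h4:3  h5:0  h6:0  h7:4  h8:4 → peak 11
Best is T5@3, peak 11.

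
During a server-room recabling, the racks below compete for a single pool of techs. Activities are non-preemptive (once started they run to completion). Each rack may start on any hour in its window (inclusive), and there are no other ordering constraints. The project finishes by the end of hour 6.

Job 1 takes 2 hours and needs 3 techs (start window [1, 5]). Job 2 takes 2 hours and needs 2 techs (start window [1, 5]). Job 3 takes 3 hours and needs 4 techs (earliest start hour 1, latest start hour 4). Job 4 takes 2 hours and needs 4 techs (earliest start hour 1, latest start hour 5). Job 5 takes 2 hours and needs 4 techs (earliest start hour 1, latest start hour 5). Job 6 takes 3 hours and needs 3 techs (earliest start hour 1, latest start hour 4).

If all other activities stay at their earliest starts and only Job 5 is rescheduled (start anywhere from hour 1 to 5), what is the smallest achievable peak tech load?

16

Job 5@1: h1:20  h2:20  h3:7  h4:0  h5:0  h6:0 → peak 20
Job 5@2: h1:16  h2:20  h3:11  h4:0  h5:0  h6:0 → peak 20
Job 5@3: h1:16  h2:16  h3:11  h4:4  h5:0  h6:0 → peak 16
Job 5@4: h1:16  h2:16  h3:7  h4:4  h5:4  h6:0 → peak 16
Job 5@5: h1:16  h2:16  h3:7  h4:0  h5:4  h6:4 → peak 16
Best is Job 5@3, peak 16.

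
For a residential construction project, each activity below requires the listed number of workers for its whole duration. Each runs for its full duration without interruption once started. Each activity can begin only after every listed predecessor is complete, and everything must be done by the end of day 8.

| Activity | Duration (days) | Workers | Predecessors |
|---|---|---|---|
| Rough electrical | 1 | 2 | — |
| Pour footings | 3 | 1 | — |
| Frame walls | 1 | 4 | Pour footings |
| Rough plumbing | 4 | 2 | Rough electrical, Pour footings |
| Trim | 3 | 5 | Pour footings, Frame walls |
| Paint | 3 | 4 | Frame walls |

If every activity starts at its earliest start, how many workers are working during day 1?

3

At early start, day 1 has: Rough electrical, Pour footings.
Demand: 2 + 1 = 3.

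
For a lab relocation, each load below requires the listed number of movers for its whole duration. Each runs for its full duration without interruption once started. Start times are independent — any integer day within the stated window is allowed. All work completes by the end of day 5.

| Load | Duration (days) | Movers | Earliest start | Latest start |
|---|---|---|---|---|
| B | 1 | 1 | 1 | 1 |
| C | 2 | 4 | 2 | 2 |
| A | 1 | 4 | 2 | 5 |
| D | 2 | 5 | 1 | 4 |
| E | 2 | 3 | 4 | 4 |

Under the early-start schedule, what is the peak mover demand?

13

Early-start schedule: B@1, C@2, A@2, D@1, E@4.
Load per day: day 1: 6, day 2: 13, day 3: 4, day 4: 3, day 5: 3.
Peak is 13.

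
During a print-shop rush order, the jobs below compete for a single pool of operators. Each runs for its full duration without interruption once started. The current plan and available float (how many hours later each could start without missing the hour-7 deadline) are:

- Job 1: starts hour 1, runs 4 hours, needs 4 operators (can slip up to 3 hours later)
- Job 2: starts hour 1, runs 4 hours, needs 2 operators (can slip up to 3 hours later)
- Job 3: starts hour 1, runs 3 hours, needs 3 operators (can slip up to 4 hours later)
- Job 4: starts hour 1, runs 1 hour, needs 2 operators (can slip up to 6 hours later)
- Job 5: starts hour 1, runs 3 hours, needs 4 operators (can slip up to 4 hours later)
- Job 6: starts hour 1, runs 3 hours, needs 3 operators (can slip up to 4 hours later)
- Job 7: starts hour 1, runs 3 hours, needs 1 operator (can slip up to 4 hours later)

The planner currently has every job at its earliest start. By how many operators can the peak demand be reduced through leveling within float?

Early-start peak: h1:19  h2:17  h3:17  h4:6  h5:0  h6:0  h7:0 ⇒ 19.
Leveled (Job 1@1, Job 2@1, Job 3@1, Job 4@4, Job 5@5, Job 6@5, Job 7@4): h1:9  h2:9  h3:9  h4:9  h5:8  h6:8  h7:7 ⇒ 9.
Reduction 19 − 9 = 10.

10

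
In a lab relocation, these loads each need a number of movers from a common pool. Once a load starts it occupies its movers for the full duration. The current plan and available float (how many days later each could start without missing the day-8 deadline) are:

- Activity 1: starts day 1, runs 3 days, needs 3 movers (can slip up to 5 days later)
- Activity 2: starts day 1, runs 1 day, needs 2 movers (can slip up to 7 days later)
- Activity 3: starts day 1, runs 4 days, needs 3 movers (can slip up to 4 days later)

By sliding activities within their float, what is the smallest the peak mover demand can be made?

3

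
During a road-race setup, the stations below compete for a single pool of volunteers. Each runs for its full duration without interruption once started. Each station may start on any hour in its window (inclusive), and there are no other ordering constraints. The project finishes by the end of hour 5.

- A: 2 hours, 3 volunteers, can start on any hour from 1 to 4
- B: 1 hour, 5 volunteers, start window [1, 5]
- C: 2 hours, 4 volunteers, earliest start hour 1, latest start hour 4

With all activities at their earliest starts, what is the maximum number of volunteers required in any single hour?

Early-start schedule: A@1, B@1, C@1.
Load per hour: hour 1: 12, hour 2: 7, hour 3: 0, hour 4: 0, hour 5: 0.
Peak is 12.

12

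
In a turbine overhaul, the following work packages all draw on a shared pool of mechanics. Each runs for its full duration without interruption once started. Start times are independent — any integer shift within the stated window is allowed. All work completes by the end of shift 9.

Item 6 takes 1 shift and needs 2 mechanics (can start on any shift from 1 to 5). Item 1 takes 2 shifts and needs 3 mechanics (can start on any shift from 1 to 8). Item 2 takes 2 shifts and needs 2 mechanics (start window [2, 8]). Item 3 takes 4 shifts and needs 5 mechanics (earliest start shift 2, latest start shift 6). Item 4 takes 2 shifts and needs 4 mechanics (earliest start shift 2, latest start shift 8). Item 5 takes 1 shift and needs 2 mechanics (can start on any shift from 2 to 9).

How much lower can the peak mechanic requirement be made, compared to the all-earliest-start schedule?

11

Early-start peak: s1:5  s2:16  s3:11  s4:5  s5:5  s6:0  s7:0  s8:0  s9:0 ⇒ 16.
Leveled (Item 6@1, Item 1@1, Item 2@2, Item 3@4, Item 4@8, Item 5@3): s1:5  s2:5  s3:4  s4:5  s5:5  s6:5  s7:5  s8:4  s9:4 ⇒ 5.
Reduction 16 − 5 = 11.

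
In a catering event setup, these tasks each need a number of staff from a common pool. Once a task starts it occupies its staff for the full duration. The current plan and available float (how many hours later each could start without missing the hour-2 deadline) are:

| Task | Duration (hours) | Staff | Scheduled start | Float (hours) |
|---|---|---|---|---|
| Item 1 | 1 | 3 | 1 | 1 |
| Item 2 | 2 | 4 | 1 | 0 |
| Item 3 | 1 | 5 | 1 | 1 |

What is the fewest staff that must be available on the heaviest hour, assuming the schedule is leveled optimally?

9

Early-start (Item 1@1, Item 2@1, Item 3@1) gives peak 12: h1:12  h2:4.
Shift Item 3→2.
Schedule Item 1@1, Item 2@1, Item 3@2: h1:7  h2:9 — peak 9.
No arrangement of the 4 feasible schedules does better.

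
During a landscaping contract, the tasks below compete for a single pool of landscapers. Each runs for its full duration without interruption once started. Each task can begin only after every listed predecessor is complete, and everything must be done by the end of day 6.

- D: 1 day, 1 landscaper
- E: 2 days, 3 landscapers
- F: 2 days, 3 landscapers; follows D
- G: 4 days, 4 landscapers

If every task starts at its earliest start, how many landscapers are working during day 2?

At early start, day 2 has: E, F, G.
Demand: 3 + 3 + 4 = 10.

10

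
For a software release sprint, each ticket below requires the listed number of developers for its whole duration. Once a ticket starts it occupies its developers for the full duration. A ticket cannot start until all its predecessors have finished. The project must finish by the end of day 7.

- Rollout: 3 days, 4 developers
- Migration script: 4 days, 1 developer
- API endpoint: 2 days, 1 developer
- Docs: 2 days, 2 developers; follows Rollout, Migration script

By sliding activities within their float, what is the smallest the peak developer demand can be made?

5

Early-start (Rollout@1, Migration script@1, API endpoint@1, Docs@5) gives peak 6: d1:6  d2:6  d3:5  d4:1  d5:2  d6:2  d7:0.
Shift API endpoint→4.
Schedule Rollout@1, Migration script@1, API endpoint@4, Docs@5: d1:5  d2:5  d3:5  d4:2  d5:3  d6:2  d7:0 — peak 5.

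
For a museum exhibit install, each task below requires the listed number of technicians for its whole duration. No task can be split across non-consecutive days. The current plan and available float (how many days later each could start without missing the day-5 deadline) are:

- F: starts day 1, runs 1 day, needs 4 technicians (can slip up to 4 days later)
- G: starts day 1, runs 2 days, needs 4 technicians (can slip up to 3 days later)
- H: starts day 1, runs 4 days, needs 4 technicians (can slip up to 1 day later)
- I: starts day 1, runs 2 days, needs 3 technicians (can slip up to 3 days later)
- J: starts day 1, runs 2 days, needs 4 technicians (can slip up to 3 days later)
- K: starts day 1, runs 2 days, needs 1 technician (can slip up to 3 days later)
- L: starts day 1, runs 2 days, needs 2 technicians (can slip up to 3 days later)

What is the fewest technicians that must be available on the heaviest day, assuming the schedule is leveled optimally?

Early-start (F@1, G@1, H@1, I@1, J@1, K@1, L@1) gives peak 22: d1:22  d2:18  d3:4  d4:4  d5:0.
Shift H→2, J→3, K→3, L→3.
Schedule F@1, G@1, H@2, I@1, J@3, K@3, L@3: d1:11  d2:11  d3:11  d4:11  d5:4 — peak 11.

11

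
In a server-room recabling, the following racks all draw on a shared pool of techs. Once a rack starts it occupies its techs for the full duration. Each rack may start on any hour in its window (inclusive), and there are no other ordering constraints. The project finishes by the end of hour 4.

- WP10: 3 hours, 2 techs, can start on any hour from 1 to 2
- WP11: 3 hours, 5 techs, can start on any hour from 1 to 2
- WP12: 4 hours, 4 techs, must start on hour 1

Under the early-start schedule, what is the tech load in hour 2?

11

At early start, hour 2 has: WP10, WP11, WP12.
Demand: 2 + 5 + 4 = 11.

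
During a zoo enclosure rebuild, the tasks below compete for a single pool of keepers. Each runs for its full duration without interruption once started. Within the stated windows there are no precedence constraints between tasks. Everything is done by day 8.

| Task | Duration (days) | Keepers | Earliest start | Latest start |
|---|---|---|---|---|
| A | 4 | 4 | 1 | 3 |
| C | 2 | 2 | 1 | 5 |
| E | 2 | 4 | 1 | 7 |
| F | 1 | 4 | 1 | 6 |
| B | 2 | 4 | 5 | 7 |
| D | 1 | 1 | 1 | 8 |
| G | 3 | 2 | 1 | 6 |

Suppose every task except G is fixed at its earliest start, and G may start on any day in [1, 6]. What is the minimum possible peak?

15

G@1: d1:17  d2:12  d3:6  d4:4  d5:4  d6:4  d7:0  d8:0 → peak 17
G@2: d1:15  d2:12  d3:6  d4:6  d5:4  d6:4  d7:0  d8:0 → peak 15
G@3: d1:15  d2:10  d3:6  d4:6  d5:6  d6:4  d7:0  d8:0 → peak 15
G@4: d1:15  d2:10  d3:4  d4:6  d5:6  d6:6  d7:0  d8:0 → peak 15
G@5: d1:15  d2:10  d3:4  d4:4  d5:6  d6:6  d7:2  d8:0 → peak 15
G@6: d1:15  d2:10  d3:4  d4:4  d5:4  d6:6  d7:2  d8:2 → peak 15
Best is G@2, peak 15.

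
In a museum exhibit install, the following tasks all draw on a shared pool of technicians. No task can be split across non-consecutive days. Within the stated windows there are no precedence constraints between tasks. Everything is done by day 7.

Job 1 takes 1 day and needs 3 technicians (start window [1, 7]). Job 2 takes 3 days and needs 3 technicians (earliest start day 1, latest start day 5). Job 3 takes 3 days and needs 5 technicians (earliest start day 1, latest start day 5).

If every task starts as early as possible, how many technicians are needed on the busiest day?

11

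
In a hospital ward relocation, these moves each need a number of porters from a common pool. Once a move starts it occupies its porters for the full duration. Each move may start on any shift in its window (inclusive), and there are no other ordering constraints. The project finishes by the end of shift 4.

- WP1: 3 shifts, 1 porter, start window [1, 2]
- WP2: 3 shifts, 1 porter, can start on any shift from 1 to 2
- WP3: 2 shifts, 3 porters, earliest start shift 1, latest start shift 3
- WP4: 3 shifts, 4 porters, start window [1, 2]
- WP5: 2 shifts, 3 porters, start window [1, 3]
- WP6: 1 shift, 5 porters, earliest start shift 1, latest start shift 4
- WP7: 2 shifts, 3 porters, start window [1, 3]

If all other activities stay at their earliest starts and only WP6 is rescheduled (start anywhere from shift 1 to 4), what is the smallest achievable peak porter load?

15

WP6@1: s1:20  s2:15  s3:6  s4:0 → peak 20
WP6@2: s1:15  s2:20  s3:6  s4:0 → peak 20
WP6@3: s1:15  s2:15  s3:11  s4:0 → peak 15
WP6@4: s1:15  s2:15  s3:6  s4:5 → peak 15
Best is WP6@3, peak 15.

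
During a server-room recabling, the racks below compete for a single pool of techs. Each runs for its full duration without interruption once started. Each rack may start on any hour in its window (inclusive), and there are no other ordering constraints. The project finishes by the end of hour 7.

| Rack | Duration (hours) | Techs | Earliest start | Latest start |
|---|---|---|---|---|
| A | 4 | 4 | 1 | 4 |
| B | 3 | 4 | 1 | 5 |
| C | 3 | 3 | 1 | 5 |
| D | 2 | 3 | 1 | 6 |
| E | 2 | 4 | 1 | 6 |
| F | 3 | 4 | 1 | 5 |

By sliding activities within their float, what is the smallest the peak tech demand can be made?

11

Early-start (A@1, B@1, C@1, D@1, E@1, F@1) gives peak 22: h1:22  h2:22  h3:15  h4:4  h5:0  h6:0  h7:0.
Shift D→4, E→4, F→5.
Schedule A@1, B@1, C@1, D@4, E@4, F@5: h1:11  h2:11  h3:11  h4:11  h5:11  h6:4  h7:4 — peak 11.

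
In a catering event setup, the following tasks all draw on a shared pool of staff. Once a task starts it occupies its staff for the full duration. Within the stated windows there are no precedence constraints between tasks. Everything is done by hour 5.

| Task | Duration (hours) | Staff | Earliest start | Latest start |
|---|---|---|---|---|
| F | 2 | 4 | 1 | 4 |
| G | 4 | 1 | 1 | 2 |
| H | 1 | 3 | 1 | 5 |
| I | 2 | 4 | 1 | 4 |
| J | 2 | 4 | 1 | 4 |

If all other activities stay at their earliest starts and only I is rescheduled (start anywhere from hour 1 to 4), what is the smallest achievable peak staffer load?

I@1: h1:16  h2:13  h3:1  h4:1  h5:0 → peak 16
I@2: h1:12  h2:13  h3:5  h4:1  h5:0 → peak 13
I@3: h1:12  h2:9  h3:5  h4:5  h5:0 → peak 12
I@4: h1:12  h2:9  h3:1  h4:5  h5:4 → peak 12
Best is I@3, peak 12.

12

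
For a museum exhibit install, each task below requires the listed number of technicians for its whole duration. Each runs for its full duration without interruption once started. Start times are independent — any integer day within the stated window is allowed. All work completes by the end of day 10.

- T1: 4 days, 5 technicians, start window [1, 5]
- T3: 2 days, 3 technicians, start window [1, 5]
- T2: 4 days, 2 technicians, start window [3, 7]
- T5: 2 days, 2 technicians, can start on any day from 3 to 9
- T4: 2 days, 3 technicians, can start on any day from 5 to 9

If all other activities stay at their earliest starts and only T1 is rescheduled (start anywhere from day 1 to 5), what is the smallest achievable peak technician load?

T1@1: d1:8  d2:8  d3:9  d4:9  d5:5  d6:5  d7:0  d8:0  d9:0  d10:0 → peak 9
T1@2: d1:3  d2:8  d3:9  d4:9  d5:10  d6:5  d7:0  d8:0  d9:0  d10:0 → peak 10
T1@3: d1:3  d2:3  d3:9  d4:9  d5:10  d6:10  d7:0  d8:0  d9:0  d10:0 → peak 10
T1@4: d1:3  d2:3  d3:4  d4:9  d5:10  d6:10  d7:5  d8:0  d9:0  d10:0 → peak 10
T1@5: d1:3  d2:3  d3:4  d4:4  d5:10  d6:10  d7:5  d8:5  d9:0  d10:0 → peak 10
Best is T1@1, peak 9.

9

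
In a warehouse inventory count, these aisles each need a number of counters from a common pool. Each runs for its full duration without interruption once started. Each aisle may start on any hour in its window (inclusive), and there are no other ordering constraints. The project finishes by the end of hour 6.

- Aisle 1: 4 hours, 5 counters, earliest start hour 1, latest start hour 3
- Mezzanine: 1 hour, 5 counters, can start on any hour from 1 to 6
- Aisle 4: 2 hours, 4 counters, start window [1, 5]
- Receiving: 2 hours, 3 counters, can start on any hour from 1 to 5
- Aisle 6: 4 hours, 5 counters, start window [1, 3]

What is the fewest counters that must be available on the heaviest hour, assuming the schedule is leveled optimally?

12

Early-start (Aisle 1@1, Mezzanine@1, Aisle 4@1, Receiving@1, Aisle 6@1) gives peak 22: h1:22  h2:17  h3:10  h4:10  h5:0  h6:0.
Shift Aisle 4→5, Receiving→5, Aisle 6→2.
Schedule Aisle 1@1, Mezzanine@1, Aisle 4@5, Receiving@5, Aisle 6@2: h1:10  h2:10  h3:10  h4:10  h5:12  h6:7 — peak 12.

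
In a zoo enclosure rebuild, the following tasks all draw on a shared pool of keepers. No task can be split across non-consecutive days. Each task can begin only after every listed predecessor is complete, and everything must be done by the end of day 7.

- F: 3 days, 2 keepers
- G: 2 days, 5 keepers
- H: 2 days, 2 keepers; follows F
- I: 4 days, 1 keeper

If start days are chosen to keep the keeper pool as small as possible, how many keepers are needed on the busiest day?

5

Early-start (F@1, G@1, H@4, I@1) gives peak 8: d1:8  d2:8  d3:3  d4:3  d5:2  d6:0  d7:0.
Shift G→6.
Schedule F@1, G@6, H@4, I@1: d1:3  d2:3  d3:3  d4:3  d5:2  d6:5  d7:5 — peak 5.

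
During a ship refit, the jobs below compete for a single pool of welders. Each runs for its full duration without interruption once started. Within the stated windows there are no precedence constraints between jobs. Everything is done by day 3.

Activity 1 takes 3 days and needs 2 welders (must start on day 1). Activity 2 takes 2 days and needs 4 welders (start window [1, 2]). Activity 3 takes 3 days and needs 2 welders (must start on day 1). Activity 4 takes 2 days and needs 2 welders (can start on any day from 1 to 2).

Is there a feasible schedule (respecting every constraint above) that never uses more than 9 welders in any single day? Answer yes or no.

The minimum achievable peak is 10; 9 < 10, so no feasible schedule stays within the cap.

no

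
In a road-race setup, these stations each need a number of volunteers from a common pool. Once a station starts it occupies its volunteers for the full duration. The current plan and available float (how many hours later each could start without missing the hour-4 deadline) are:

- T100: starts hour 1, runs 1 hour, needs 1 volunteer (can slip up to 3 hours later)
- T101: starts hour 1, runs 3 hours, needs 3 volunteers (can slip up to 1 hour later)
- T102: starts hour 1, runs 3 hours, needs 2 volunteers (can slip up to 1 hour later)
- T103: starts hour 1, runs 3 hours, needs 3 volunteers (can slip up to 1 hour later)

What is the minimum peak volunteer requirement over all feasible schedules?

Early-start (T100@1, T101@1, T102@1, T103@1) gives peak 9: h1:9  h2:8  h3:8  h4:0.
Shift T103→2.
Schedule T100@1, T101@1, T102@1, T103@2: h1:6  h2:8  h3:8  h4:3 — peak 8.

8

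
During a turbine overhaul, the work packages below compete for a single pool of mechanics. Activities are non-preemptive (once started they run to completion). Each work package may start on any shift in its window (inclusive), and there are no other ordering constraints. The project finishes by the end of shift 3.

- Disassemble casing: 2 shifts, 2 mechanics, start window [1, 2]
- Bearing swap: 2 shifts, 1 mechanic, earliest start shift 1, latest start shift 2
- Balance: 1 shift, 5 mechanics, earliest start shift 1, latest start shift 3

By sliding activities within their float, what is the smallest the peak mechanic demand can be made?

5

Early-start (Disassemble casing@1, Bearing swap@1, Balance@1) gives peak 8: s1:8  s2:3  s3:0.
Shift Balance→3.
Schedule Disassemble casing@1, Bearing swap@1, Balance@3: s1:3  s2:3  s3:5 — peak 5.
No arrangement of the 12 feasible schedules does better.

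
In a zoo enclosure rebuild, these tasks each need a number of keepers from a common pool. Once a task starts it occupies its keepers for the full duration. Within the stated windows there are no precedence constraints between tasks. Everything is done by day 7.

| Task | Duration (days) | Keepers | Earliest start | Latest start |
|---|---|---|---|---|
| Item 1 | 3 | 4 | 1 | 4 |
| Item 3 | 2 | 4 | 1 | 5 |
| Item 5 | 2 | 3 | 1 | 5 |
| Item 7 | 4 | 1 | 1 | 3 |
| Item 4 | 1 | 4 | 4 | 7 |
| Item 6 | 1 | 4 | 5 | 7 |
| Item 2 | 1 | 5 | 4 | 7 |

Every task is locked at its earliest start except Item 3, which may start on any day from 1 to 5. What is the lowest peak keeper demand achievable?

10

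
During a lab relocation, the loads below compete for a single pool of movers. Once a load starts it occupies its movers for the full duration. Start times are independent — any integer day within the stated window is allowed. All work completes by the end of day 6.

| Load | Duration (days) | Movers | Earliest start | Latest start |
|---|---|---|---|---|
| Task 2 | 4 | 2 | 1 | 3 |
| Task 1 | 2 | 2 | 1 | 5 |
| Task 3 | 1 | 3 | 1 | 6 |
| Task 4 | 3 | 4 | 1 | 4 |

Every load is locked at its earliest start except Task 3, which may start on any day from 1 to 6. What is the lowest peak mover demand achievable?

Task 3@1: d1:11  d2:8  d3:6  d4:2  d5:0  d6:0 → peak 11
Task 3@2: d1:8  d2:11  d3:6  d4:2  d5:0  d6:0 → peak 11
Task 3@3: d1:8  d2:8  d3:9  d4:2  d5:0  d6:0 → peak 9
Task 3@4: d1:8  d2:8  d3:6  d4:5  d5:0  d6:0 → peak 8
Task 3@5: d1:8  d2:8  d3:6  d4:2  d5:3  d6:0 → peak 8
Task 3@6: d1:8  d2:8  d3:6  d4:2  d5:0  d6:3 → peak 8
Best is Task 3@4, peak 8.

8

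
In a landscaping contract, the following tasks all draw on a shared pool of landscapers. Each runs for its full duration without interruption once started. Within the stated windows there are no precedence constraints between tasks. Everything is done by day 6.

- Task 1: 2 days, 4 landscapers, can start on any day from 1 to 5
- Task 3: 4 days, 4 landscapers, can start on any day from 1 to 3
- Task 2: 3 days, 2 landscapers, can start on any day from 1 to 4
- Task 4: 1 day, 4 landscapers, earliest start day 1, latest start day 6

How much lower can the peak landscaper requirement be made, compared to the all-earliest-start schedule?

6

Early-start peak: d1:14  d2:10  d3:6  d4:4  d5:0  d6:0 ⇒ 14.
Leveled (Task 1@1, Task 3@1, Task 2@3, Task 4@5): d1:8  d2:8  d3:6  d4:6  d5:6  d6:0 ⇒ 8.
Reduction 14 − 8 = 6.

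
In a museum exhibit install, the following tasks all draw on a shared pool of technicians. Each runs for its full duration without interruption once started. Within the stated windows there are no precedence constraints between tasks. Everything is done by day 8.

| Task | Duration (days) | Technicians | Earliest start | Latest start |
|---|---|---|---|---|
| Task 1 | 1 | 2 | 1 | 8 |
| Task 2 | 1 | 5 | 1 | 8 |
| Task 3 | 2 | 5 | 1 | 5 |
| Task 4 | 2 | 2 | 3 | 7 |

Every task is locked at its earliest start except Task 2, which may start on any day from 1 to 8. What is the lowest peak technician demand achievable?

7

Task 2@1: d1:12  d2:5  d3:2  d4:2  d5:0  d6:0  d7:0  d8:0 → peak 12
Task 2@2: d1:7  d2:10  d3:2  d4:2  d5:0  d6:0  d7:0  d8:0 → peak 10
Task 2@3: d1:7  d2:5  d3:7  d4:2  d5:0  d6:0  d7:0  d8:0 → peak 7
Task 2@4: d1:7  d2:5  d3:2  d4:7  d5:0  d6:0  d7:0  d8:0 → peak 7
Task 2@5: d1:7  d2:5  d3:2  d4:2  d5:5  d6:0  d7:0  d8:0 → peak 7
Task 2@6: d1:7  d2:5  d3:2  d4:2  d5:0  d6:5  d7:0  d8:0 → peak 7
Task 2@7: d1:7  d2:5  d3:2  d4:2  d5:0  d6:0  d7:5  d8:0 → peak 7
Task 2@8: d1:7  d2:5  d3:2  d4:2  d5:0  d6:0  d7:0  d8:5 → peak 7
Best is Task 2@3, peak 7.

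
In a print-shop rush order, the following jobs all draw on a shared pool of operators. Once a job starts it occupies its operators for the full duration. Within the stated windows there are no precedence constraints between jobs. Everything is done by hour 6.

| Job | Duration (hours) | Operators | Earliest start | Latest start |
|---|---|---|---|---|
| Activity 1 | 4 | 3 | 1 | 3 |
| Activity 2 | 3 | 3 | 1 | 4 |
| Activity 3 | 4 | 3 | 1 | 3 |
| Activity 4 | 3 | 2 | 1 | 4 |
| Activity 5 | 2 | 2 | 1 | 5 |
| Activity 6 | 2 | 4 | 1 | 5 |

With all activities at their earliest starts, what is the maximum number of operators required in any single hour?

17

Early-start schedule: Activity 1@1, Activity 2@1, Activity 3@1, Activity 4@1, Activity 5@1, Activity 6@1.
Load per hour: hour 1: 17, hour 2: 17, hour 3: 11, hour 4: 6, hour 5: 0, hour 6: 0.
Peak is 17.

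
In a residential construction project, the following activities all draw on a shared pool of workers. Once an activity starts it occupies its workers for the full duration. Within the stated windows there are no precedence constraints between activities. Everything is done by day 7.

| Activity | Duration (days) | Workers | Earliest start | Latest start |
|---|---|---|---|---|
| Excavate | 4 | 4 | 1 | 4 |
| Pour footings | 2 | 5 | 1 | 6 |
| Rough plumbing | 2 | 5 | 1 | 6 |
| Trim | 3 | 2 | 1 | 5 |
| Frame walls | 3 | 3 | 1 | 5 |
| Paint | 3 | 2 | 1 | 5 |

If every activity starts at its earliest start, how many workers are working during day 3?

At early start, day 3 has: Excavate, Trim, Frame walls, Paint.
Demand: 4 + 2 + 3 + 2 = 11.

11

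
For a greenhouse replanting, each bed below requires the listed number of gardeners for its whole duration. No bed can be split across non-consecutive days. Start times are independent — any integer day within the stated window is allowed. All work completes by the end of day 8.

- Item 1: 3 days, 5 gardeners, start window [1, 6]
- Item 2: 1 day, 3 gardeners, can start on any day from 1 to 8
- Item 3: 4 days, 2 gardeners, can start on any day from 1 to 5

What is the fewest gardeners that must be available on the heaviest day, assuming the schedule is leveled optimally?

Early-start (Item 1@1, Item 2@1, Item 3@1) gives peak 10: d1:10  d2:7  d3:7  d4:2  d5:0  d6:0  d7:0  d8:0.
Shift Item 2→4, Item 3→4.
Schedule Item 1@1, Item 2@4, Item 3@4: d1:5  d2:5  d3:5  d4:5  d5:2  d6:2  d7:2  d8:0 — peak 5.

5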